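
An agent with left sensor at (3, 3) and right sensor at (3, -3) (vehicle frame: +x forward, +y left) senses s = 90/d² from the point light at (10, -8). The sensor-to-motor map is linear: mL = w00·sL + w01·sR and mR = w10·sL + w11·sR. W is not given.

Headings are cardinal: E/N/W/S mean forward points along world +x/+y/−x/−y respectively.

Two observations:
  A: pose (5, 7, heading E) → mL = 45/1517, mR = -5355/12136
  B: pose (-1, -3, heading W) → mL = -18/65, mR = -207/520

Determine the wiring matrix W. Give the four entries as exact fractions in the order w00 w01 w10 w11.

obs A: pose=(5,7,E) → sL=45/164, sR=45/74, mL=45/1517, mR=-5355/12136
obs B: pose=(-1,-3,W) → sL=9/20, sR=9/26, mL=-18/65, mR=-207/520
sensor matrix S = [[45/164, 45/74], [9/20, 9/26]]; det S = -7047/39442
solve [mL_A; mL_B] = S·[w00; w01] and [mR_A; mR_B] = S·[w10; w11]:
  w00 = -1, w01 = 1/2, w10 = -1/2, w11 = -1/2

-1 1/2 -1/2 -1/2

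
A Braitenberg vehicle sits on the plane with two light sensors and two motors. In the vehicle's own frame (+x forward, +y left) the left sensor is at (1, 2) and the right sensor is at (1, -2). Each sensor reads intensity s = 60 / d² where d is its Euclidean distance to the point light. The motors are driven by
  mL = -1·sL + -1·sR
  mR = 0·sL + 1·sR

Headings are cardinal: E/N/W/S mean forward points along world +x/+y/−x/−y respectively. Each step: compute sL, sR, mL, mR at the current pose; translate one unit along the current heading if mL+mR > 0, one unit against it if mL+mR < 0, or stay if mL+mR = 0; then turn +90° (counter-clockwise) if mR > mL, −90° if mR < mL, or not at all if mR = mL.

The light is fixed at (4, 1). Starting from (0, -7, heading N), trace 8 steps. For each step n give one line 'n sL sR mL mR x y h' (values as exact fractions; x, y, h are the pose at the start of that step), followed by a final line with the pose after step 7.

n=0: pose=(0,-7,N); sL=12/17, sR=60/53; mL=-1656/901, mR=60/53; mL+mR=-12/17 → advance -1; mR−mL=2676/901 → turn +1·90°
n=1: pose=(0,-8,W); sL=30/73, sR=30/37; mL=-3300/2701, mR=30/37; mL+mR=-30/73 → advance -1; mR−mL=5490/2701 → turn +1·90°
n=2: pose=(1,-8,S); sL=60/101, sR=12/25; mL=-2712/2525, mR=12/25; mL+mR=-60/101 → advance -1; mR−mL=3924/2525 → turn +1·90°
n=3: pose=(1,-7,E); sL=3/2, sR=15/26; mL=-27/13, mR=15/26; mL+mR=-3/2 → advance -1; mR−mL=69/26 → turn +1·90°
n=4: pose=(0,-7,N); sL=12/17, sR=60/53; mL=-1656/901, mR=60/53; mL+mR=-12/17 → advance -1; mR−mL=2676/901 → turn +1·90°
n=5: pose=(0,-8,W); sL=30/73, sR=30/37; mL=-3300/2701, mR=30/37; mL+mR=-30/73 → advance -1; mR−mL=5490/2701 → turn +1·90°
n=6: pose=(1,-8,S); sL=60/101, sR=12/25; mL=-2712/2525, mR=12/25; mL+mR=-60/101 → advance -1; mR−mL=3924/2525 → turn +1·90°
n=7: pose=(1,-7,E); sL=3/2, sR=15/26; mL=-27/13, mR=15/26; mL+mR=-3/2 → advance -1; mR−mL=69/26 → turn +1·90°

0 12/17 60/53 -1656/901 60/53 0 -7 N
1 30/73 30/37 -3300/2701 30/37 0 -8 W
2 60/101 12/25 -2712/2525 12/25 1 -8 S
3 3/2 15/26 -27/13 15/26 1 -7 E
4 12/17 60/53 -1656/901 60/53 0 -7 N
5 30/73 30/37 -3300/2701 30/37 0 -8 W
6 60/101 12/25 -2712/2525 12/25 1 -8 S
7 3/2 15/26 -27/13 15/26 1 -7 E
final 0 -7 N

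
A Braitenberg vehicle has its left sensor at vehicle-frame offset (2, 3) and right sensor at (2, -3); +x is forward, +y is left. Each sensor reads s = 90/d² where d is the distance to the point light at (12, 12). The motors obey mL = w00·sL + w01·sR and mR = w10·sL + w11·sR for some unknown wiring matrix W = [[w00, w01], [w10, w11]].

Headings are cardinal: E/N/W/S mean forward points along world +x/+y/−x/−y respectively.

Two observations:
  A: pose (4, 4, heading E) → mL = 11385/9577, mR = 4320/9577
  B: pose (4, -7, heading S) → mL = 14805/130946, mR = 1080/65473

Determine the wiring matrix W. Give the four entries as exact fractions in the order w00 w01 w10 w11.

obs A: pose=(4,4,E) → sL=90/61, sR=90/157, mL=11385/9577, mR=4320/9577
obs B: pose=(4,-7,S) → sL=45/233, sR=45/281, mL=14805/130946, mR=1080/65473
sensor matrix S = [[90/61, 90/157], [45/233, 45/281]]; det S = 78732000/627034921
solve [mL_A; mL_B] = S·[w00; w01] and [mR_A; mR_B] = S·[w10; w11]:
  w00 = 1, w01 = -1/2, w10 = 1/2, w11 = -1/2

1 -1/2 1/2 -1/2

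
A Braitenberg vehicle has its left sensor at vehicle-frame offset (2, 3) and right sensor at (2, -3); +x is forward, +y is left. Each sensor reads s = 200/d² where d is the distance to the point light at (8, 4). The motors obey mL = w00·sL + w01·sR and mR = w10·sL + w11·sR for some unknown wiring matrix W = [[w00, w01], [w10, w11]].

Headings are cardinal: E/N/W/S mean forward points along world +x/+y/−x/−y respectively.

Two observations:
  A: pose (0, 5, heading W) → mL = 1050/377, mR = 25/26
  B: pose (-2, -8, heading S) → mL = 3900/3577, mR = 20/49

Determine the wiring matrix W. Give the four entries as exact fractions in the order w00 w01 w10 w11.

obs A: pose=(0,5,W) → sL=25/13, sR=50/29, mL=1050/377, mR=25/26
obs B: pose=(-2,-8,S) → sL=40/49, sR=40/73, mL=3900/3577, mR=20/49
sensor matrix S = [[25/13, 50/29], [40/49, 40/73]]; det S = -477000/1348529
solve [mL_A; mL_B] = S·[w00; w01] and [mR_A; mR_B] = S·[w10; w11]:
  w00 = 1, w01 = 1/2, w10 = 1/2, w11 = 0

1 1/2 1/2 0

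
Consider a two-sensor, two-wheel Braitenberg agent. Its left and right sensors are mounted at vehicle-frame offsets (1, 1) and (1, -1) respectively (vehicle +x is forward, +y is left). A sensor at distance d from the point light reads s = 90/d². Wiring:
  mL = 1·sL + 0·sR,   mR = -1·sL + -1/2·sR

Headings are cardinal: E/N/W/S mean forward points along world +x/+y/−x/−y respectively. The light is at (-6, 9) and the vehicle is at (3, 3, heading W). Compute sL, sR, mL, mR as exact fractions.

left sensor world pos  = (2, 2); dL² = 113
right sensor world pos = (2, 4); dR² = 89
sL = 90/113 = 90/113
sR = 90/89 = 90/89
mL = 1·sL + 0·sR = 90/113
mR = -1·sL + -1/2·sR = -13095/10057

90/113 90/89 90/113 -13095/10057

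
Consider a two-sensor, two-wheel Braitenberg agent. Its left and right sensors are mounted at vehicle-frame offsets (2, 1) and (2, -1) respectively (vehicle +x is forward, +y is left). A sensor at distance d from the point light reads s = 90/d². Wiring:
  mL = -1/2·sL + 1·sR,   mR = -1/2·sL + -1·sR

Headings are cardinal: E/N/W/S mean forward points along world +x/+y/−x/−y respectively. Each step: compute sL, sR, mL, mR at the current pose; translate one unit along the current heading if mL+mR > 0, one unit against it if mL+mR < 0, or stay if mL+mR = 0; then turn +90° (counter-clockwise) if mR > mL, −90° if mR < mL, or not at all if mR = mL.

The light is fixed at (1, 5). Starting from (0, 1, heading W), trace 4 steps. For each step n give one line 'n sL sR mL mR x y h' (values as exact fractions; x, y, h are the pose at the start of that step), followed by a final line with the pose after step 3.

n=0: pose=(0,1,W); sL=45/17, sR=5; mL=125/34, mR=-215/34; mL+mR=-45/17 → advance -1; mR−mL=-10 → turn -1·90°
n=1: pose=(1,1,N); sL=18, sR=18; mL=9, mR=-27; mL+mR=-18 → advance -1; mR−mL=-36 → turn -1·90°
n=2: pose=(1,0,E); sL=9/2, sR=9/4; mL=0, mR=-9/2; mL+mR=-9/2 → advance -1; mR−mL=-9/2 → turn -1·90°
n=3: pose=(0,0,S); sL=90/49, sR=90/53; mL=2025/2597, mR=-6795/2597; mL+mR=-90/49 → advance -1; mR−mL=-180/53 → turn -1·90°

0 45/17 5 125/34 -215/34 0 1 W
1 18 18 9 -27 1 1 N
2 9/2 9/4 0 -9/2 1 0 E
3 90/49 90/53 2025/2597 -6795/2597 0 0 S
final 0 1 W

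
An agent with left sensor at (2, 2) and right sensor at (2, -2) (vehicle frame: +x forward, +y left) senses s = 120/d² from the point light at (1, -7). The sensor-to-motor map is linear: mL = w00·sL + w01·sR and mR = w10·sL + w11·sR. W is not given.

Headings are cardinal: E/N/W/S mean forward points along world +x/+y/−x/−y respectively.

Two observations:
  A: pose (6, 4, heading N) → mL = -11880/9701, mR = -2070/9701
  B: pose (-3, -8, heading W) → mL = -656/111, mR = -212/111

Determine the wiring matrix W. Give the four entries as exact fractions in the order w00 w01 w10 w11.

obs A: pose=(6,4,N) → sL=60/89, sR=60/109, mL=-11880/9701, mR=-2070/9701
obs B: pose=(-3,-8,W) → sL=8/3, sR=120/37, mL=-656/111, mR=-212/111
sensor matrix S = [[60/89, 60/109], [8/3, 120/37]]; det S = 257920/358937
solve [mL_A; mL_B] = S·[w00; w01] and [mR_A; mR_B] = S·[w10; w11]:
  w00 = -1, w01 = -1, w10 = 1/2, w11 = -1

-1 -1 1/2 -1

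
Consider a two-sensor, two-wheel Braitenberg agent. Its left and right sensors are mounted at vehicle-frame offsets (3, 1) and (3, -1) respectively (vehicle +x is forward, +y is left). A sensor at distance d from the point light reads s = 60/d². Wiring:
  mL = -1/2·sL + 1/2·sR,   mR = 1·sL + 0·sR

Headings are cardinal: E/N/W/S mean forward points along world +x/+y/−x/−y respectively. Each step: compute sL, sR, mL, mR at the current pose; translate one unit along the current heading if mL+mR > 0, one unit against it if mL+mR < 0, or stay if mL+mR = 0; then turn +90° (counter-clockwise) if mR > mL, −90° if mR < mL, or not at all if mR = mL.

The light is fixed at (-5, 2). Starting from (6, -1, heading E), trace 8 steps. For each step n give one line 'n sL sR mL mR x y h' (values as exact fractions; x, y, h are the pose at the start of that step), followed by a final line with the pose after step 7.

0 3/10 15/53 -9/1060 3/10 6 -1 E
1 60/121 60/169 -1440/20449 60/121 7 -1 N
2 2/3 30/41 4/123 2/3 7 0 W
3 60/169 12/25 264/4225 60/169 6 0 S
4 3/10 15/53 -9/1060 3/10 6 -1 E
5 60/121 60/169 -1440/20449 60/121 7 -1 N
6 2/3 30/41 4/123 2/3 7 0 W
7 60/169 12/25 264/4225 60/169 6 0 S
final 6 -1 E

n=0: pose=(6,-1,E); sL=3/10, sR=15/53; mL=-9/1060, mR=3/10; mL+mR=309/1060 → advance +1; mR−mL=327/1060 → turn +1·90°
n=1: pose=(7,-1,N); sL=60/121, sR=60/169; mL=-1440/20449, mR=60/121; mL+mR=8700/20449 → advance +1; mR−mL=11580/20449 → turn +1·90°
n=2: pose=(7,0,W); sL=2/3, sR=30/41; mL=4/123, mR=2/3; mL+mR=86/123 → advance +1; mR−mL=26/41 → turn +1·90°
n=3: pose=(6,0,S); sL=60/169, sR=12/25; mL=264/4225, mR=60/169; mL+mR=1764/4225 → advance +1; mR−mL=1236/4225 → turn +1·90°
n=4: pose=(6,-1,E); sL=3/10, sR=15/53; mL=-9/1060, mR=3/10; mL+mR=309/1060 → advance +1; mR−mL=327/1060 → turn +1·90°
n=5: pose=(7,-1,N); sL=60/121, sR=60/169; mL=-1440/20449, mR=60/121; mL+mR=8700/20449 → advance +1; mR−mL=11580/20449 → turn +1·90°
n=6: pose=(7,0,W); sL=2/3, sR=30/41; mL=4/123, mR=2/3; mL+mR=86/123 → advance +1; mR−mL=26/41 → turn +1·90°
n=7: pose=(6,0,S); sL=60/169, sR=12/25; mL=264/4225, mR=60/169; mL+mR=1764/4225 → advance +1; mR−mL=1236/4225 → turn +1·90°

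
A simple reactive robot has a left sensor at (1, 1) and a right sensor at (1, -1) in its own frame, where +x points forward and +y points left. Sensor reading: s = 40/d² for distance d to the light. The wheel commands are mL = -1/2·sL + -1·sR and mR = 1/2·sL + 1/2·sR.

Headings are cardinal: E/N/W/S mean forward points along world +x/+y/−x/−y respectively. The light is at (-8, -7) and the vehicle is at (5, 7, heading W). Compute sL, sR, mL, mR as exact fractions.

left sensor world pos  = (4, 6); dL² = 313
right sensor world pos = (4, 8); dR² = 369
sL = 40/313 = 40/313
sR = 40/369 = 40/369
mL = -1/2·sL + -1·sR = -19900/115497
mR = 1/2·sL + 1/2·sR = 13640/115497

40/313 40/369 -19900/115497 13640/115497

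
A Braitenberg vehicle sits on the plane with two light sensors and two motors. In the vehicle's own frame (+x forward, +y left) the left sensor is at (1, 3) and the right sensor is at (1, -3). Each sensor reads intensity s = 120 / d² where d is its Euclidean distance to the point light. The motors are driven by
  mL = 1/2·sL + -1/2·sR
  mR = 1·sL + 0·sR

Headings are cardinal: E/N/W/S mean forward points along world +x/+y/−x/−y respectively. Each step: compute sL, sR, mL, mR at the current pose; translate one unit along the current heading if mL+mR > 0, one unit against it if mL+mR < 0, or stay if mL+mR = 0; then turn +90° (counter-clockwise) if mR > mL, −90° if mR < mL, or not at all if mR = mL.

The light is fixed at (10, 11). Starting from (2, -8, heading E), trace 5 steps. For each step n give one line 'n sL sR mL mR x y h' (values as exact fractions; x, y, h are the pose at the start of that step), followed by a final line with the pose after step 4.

n=0: pose=(2,-8,E); sL=24/61, sR=120/533; mL=2736/32513, mR=24/61; mL+mR=15528/32513 → advance +1; mR−mL=10056/32513 → turn +1·90°
n=1: pose=(3,-8,N); sL=15/53, sR=6/17; mL=-63/1802, mR=15/53; mL+mR=447/1802 → advance +1; mR−mL=573/1802 → turn +1·90°
n=2: pose=(3,-7,W); sL=24/101, sR=120/289; mL=-2592/29189, mR=24/101; mL+mR=4344/29189 → advance +1; mR−mL=9528/29189 → turn +1·90°
n=3: pose=(2,-7,S); sL=60/193, sR=60/241; mL=1440/46513, mR=60/193; mL+mR=15900/46513 → advance +1; mR−mL=13020/46513 → turn +1·90°
n=4: pose=(2,-8,E); sL=24/61, sR=120/533; mL=2736/32513, mR=24/61; mL+mR=15528/32513 → advance +1; mR−mL=10056/32513 → turn +1·90°

0 24/61 120/533 2736/32513 24/61 2 -8 E
1 15/53 6/17 -63/1802 15/53 3 -8 N
2 24/101 120/289 -2592/29189 24/101 3 -7 W
3 60/193 60/241 1440/46513 60/193 2 -7 S
4 24/61 120/533 2736/32513 24/61 2 -8 E
final 3 -8 N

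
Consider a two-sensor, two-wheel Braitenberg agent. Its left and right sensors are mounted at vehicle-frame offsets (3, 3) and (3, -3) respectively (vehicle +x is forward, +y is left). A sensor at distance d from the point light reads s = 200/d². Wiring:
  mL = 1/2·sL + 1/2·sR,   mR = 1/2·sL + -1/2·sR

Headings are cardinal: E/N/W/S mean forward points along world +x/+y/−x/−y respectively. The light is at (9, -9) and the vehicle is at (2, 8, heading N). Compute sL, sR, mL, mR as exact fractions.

2/5 25/52 229/520 -21/520

left sensor world pos  = (-1, 11); dL² = 500
right sensor world pos = (5, 11); dR² = 416
sL = 200/500 = 2/5
sR = 200/416 = 25/52
mL = 1/2·sL + 1/2·sR = 229/520
mR = 1/2·sL + -1/2·sR = -21/520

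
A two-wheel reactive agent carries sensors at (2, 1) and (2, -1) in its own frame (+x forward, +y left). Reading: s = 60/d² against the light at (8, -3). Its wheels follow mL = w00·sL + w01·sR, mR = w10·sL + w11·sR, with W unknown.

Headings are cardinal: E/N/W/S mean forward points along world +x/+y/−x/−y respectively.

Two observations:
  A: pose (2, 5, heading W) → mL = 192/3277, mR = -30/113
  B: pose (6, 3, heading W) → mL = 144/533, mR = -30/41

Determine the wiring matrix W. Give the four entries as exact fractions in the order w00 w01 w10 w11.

obs A: pose=(2,5,W) → sL=60/113, sR=12/29, mL=192/3277, mR=-30/113
obs B: pose=(6,3,W) → sL=60/41, sR=12/13, mL=144/533, mR=-30/41
sensor matrix S = [[60/113, 12/29], [60/41, 12/13]]; det S = -201600/1746641
solve [mL_A; mL_B] = S·[w00; w01] and [mR_A; mR_B] = S·[w10; w11]:
  w00 = 1/2, w01 = -1/2, w10 = -1/2, w11 = 0

1/2 -1/2 -1/2 0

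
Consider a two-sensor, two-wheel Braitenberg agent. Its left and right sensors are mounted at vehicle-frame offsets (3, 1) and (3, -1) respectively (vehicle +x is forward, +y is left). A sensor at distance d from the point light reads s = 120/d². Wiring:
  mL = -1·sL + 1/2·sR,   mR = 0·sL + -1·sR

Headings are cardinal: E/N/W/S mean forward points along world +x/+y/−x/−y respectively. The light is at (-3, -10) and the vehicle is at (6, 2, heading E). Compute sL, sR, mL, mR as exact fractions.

left sensor world pos  = (9, 3); dL² = 313
right sensor world pos = (9, 1); dR² = 265
sL = 120/313 = 120/313
sR = 120/265 = 24/53
mL = -1·sL + 1/2·sR = -2604/16589
mR = 0·sL + -1·sR = -24/53

120/313 24/53 -2604/16589 -24/53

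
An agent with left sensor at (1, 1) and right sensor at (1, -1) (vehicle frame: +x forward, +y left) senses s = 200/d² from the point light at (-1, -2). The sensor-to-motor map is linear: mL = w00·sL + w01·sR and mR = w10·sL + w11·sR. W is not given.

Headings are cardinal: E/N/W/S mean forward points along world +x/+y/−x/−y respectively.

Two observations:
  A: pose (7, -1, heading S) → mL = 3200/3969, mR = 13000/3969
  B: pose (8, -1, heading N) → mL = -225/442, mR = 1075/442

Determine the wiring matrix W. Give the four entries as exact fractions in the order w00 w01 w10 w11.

-1/2 1/2 1/2 1/2

obs A: pose=(7,-1,S) → sL=200/81, sR=200/49, mL=3200/3969, mR=13000/3969
obs B: pose=(8,-1,N) → sL=50/17, sR=25/13, mL=-225/442, mR=1075/442
sensor matrix S = [[200/81, 200/49], [50/17, 25/13]]; det S = -6365000/877149
solve [mL_A; mL_B] = S·[w00; w01] and [mR_A; mR_B] = S·[w10; w11]:
  w00 = -1/2, w01 = 1/2, w10 = 1/2, w11 = 1/2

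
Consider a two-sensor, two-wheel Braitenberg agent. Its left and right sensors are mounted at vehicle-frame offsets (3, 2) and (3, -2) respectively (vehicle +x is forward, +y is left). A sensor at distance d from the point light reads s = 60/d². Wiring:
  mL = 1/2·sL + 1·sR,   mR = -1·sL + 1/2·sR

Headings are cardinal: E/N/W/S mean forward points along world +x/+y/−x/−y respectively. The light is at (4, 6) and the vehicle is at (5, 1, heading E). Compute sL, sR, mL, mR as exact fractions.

12/5 12/13 138/65 -126/65

left sensor world pos  = (8, 3); dL² = 25
right sensor world pos = (8, -1); dR² = 65
sL = 60/25 = 12/5
sR = 60/65 = 12/13
mL = 1/2·sL + 1·sR = 138/65
mR = -1·sL + 1/2·sR = -126/65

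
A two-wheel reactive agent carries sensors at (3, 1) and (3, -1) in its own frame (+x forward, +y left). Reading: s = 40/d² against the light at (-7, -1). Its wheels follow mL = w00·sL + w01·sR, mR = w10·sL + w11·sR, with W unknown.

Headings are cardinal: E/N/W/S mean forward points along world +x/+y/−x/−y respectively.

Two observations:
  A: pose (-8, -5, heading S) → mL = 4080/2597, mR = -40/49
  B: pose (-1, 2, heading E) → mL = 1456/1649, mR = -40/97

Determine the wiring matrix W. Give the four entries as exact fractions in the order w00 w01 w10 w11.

1 1 -1 0

obs A: pose=(-8,-5,S) → sL=40/49, sR=40/53, mL=4080/2597, mR=-40/49
obs B: pose=(-1,2,E) → sL=40/97, sR=8/17, mL=1456/1649, mR=-40/97
sensor matrix S = [[40/49, 40/53], [40/97, 8/17]]; det S = 312320/4282453
solve [mL_A; mL_B] = S·[w00; w01] and [mR_A; mR_B] = S·[w10; w11]:
  w00 = 1, w01 = 1, w10 = -1, w11 = 0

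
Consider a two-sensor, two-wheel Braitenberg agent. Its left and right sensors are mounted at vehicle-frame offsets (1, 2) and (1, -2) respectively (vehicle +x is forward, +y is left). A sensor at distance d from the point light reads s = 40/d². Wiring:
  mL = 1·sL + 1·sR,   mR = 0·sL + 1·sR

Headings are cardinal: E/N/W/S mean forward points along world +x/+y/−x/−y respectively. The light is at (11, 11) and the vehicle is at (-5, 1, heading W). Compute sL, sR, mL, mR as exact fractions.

40/433 40/353 31440/152849 40/353

left sensor world pos  = (-6, -1); dL² = 433
right sensor world pos = (-6, 3); dR² = 353
sL = 40/433 = 40/433
sR = 40/353 = 40/353
mL = 1·sL + 1·sR = 31440/152849
mR = 0·sL + 1·sR = 40/353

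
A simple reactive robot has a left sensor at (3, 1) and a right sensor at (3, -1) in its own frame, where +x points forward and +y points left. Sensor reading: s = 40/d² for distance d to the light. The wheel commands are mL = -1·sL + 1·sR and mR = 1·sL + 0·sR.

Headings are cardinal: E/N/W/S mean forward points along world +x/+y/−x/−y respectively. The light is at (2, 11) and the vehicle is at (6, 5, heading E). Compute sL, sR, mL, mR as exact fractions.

left sensor world pos  = (9, 6); dL² = 74
right sensor world pos = (9, 4); dR² = 98
sL = 40/74 = 20/37
sR = 40/98 = 20/49
mL = -1·sL + 1·sR = -240/1813
mR = 1·sL + 0·sR = 20/37

20/37 20/49 -240/1813 20/37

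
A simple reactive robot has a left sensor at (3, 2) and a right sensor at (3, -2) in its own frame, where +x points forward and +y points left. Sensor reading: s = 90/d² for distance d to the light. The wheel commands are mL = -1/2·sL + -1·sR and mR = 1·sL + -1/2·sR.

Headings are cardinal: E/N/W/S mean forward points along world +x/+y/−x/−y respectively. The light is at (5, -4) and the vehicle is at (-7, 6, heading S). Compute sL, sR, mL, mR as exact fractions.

left sensor world pos  = (-5, 3); dL² = 149
right sensor world pos = (-9, 3); dR² = 245
sL = 90/149 = 90/149
sR = 90/245 = 18/49
mL = -1/2·sL + -1·sR = -4887/7301
mR = 1·sL + -1/2·sR = 3069/7301

90/149 18/49 -4887/7301 3069/7301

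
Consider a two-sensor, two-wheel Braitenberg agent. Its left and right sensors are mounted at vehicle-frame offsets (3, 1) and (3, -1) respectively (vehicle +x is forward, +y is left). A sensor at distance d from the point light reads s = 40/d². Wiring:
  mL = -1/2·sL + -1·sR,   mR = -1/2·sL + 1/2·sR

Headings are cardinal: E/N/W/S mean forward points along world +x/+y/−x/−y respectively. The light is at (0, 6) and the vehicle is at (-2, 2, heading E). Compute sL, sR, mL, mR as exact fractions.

4 20/13 -46/13 -16/13

left sensor world pos  = (1, 3); dL² = 10
right sensor world pos = (1, 1); dR² = 26
sL = 40/10 = 4
sR = 40/26 = 20/13
mL = -1/2·sL + -1·sR = -46/13
mR = -1/2·sL + 1/2·sR = -16/13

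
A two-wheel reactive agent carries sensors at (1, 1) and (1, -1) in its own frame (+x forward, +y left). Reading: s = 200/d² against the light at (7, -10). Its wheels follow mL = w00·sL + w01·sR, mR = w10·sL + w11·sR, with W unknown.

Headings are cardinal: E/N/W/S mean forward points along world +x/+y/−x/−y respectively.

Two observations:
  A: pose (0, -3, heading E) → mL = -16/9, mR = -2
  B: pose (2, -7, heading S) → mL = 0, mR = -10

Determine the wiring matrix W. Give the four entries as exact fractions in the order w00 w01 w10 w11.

1/2 -1 -1 0

obs A: pose=(0,-3,E) → sL=2, sR=25/9, mL=-16/9, mR=-2
obs B: pose=(2,-7,S) → sL=10, sR=5, mL=0, mR=-10
sensor matrix S = [[2, 25/9], [10, 5]]; det S = -160/9
solve [mL_A; mL_B] = S·[w00; w01] and [mR_A; mR_B] = S·[w10; w11]:
  w00 = 1/2, w01 = -1, w10 = -1, w11 = 0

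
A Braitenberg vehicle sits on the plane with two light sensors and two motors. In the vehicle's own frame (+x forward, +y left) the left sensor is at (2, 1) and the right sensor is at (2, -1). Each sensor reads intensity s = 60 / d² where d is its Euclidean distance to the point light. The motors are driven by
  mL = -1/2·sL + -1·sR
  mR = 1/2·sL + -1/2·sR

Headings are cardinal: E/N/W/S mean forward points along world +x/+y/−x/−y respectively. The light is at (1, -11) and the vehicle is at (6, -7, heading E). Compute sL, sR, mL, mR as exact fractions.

30/37 30/29 -1545/1073 -120/1073

left sensor world pos  = (8, -6); dL² = 74
right sensor world pos = (8, -8); dR² = 58
sL = 60/74 = 30/37
sR = 60/58 = 30/29
mL = -1/2·sL + -1·sR = -1545/1073
mR = 1/2·sL + -1/2·sR = -120/1073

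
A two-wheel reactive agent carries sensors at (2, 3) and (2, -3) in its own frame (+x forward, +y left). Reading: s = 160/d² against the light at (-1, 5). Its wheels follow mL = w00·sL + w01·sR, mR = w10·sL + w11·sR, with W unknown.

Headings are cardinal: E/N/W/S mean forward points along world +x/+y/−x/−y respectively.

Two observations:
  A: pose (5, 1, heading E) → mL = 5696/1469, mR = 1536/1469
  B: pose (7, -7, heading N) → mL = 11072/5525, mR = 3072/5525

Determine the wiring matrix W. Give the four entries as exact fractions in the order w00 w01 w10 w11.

obs A: pose=(5,1,E) → sL=32/13, sR=160/113, mL=5696/1469, mR=1536/1469
obs B: pose=(7,-7,N) → sL=32/25, sR=160/221, mL=11072/5525, mR=3072/5525
sensor matrix S = [[32/13, 160/113], [32/25, 160/221]]; det S = -49152/1623245
solve [mL_A; mL_B] = S·[w00; w01] and [mR_A; mR_B] = S·[w10; w11]:
  w00 = 1, w01 = 1, w10 = 1, w11 = -1

1 1 1 -1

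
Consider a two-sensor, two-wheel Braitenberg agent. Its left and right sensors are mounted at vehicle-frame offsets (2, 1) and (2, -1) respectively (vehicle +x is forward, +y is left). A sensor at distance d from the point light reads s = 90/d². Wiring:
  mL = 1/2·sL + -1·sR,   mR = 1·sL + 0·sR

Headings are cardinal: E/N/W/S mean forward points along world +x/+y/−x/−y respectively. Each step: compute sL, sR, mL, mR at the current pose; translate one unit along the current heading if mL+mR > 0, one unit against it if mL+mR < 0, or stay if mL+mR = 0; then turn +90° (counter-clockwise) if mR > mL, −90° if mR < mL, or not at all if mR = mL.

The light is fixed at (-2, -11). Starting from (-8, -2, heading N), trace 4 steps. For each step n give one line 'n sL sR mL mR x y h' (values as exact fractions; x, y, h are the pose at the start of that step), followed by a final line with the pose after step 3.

0 9/17 45/73 -873/2482 9/17 -8 -2 N
1 18/29 18/37 -189/1073 18/29 -8 -1 W
2 9/10 45/64 -81/320 9/10 -9 -1 S
3 18/25 90/89 -1449/2225 18/25 -9 -2 E
final -8 -2 N

n=0: pose=(-8,-2,N); sL=9/17, sR=45/73; mL=-873/2482, mR=9/17; mL+mR=441/2482 → advance +1; mR−mL=2187/2482 → turn +1·90°
n=1: pose=(-8,-1,W); sL=18/29, sR=18/37; mL=-189/1073, mR=18/29; mL+mR=477/1073 → advance +1; mR−mL=855/1073 → turn +1·90°
n=2: pose=(-9,-1,S); sL=9/10, sR=45/64; mL=-81/320, mR=9/10; mL+mR=207/320 → advance +1; mR−mL=369/320 → turn +1·90°
n=3: pose=(-9,-2,E); sL=18/25, sR=90/89; mL=-1449/2225, mR=18/25; mL+mR=153/2225 → advance +1; mR−mL=3051/2225 → turn +1·90°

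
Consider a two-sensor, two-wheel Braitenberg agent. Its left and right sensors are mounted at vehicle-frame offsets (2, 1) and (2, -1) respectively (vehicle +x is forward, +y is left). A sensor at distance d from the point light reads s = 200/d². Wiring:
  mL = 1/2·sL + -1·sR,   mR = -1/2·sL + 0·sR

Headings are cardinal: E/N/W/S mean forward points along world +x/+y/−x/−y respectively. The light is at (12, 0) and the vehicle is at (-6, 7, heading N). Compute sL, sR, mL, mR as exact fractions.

100/221 20/37 -2570/8177 -50/221

left sensor world pos  = (-7, 9); dL² = 442
right sensor world pos = (-5, 9); dR² = 370
sL = 200/442 = 100/221
sR = 200/370 = 20/37
mL = 1/2·sL + -1·sR = -2570/8177
mR = -1/2·sL + 0·sR = -50/221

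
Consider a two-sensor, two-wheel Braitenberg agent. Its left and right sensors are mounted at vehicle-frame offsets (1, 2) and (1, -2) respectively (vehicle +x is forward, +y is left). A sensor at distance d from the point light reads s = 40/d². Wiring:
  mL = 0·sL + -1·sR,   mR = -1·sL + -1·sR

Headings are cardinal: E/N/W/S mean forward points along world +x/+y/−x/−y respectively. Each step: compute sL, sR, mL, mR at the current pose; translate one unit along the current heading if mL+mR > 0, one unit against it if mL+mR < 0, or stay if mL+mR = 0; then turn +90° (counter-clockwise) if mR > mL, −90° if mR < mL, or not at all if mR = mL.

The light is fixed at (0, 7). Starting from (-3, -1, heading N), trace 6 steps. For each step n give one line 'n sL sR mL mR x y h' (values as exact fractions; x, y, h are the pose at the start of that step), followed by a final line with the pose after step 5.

n=0: pose=(-3,-1,N); sL=20/37, sR=4/5; mL=-4/5, mR=-248/185; mL+mR=-396/185 → advance -1; mR−mL=-20/37 → turn -1·90°
n=1: pose=(-3,-2,E); sL=40/53, sR=8/25; mL=-8/25, mR=-1424/1325; mL+mR=-1848/1325 → advance -1; mR−mL=-40/53 → turn -1·90°
n=2: pose=(-4,-2,S); sL=5/13, sR=5/17; mL=-5/17, mR=-150/221; mL+mR=-215/221 → advance -1; mR−mL=-5/13 → turn -1·90°
n=3: pose=(-4,-1,W); sL=8/25, sR=40/61; mL=-40/61, mR=-1488/1525; mL+mR=-2488/1525 → advance -1; mR−mL=-8/25 → turn -1·90°
n=4: pose=(-3,-1,N); sL=20/37, sR=4/5; mL=-4/5, mR=-248/185; mL+mR=-396/185 → advance -1; mR−mL=-20/37 → turn -1·90°
n=5: pose=(-3,-2,E); sL=40/53, sR=8/25; mL=-8/25, mR=-1424/1325; mL+mR=-1848/1325 → advance -1; mR−mL=-40/53 → turn -1·90°

0 20/37 4/5 -4/5 -248/185 -3 -1 N
1 40/53 8/25 -8/25 -1424/1325 -3 -2 E
2 5/13 5/17 -5/17 -150/221 -4 -2 S
3 8/25 40/61 -40/61 -1488/1525 -4 -1 W
4 20/37 4/5 -4/5 -248/185 -3 -1 N
5 40/53 8/25 -8/25 -1424/1325 -3 -2 E
final -4 -2 S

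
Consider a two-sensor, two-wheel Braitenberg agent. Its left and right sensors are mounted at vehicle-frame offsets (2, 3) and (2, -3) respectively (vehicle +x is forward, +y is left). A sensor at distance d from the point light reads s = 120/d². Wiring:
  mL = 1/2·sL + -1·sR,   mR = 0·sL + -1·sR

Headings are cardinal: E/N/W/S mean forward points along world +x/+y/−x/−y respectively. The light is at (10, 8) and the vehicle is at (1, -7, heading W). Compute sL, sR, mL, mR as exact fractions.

left sensor world pos  = (-1, -10); dL² = 445
right sensor world pos = (-1, -4); dR² = 265
sL = 120/445 = 24/89
sR = 120/265 = 24/53
mL = 1/2·sL + -1·sR = -1500/4717
mR = 0·sL + -1·sR = -24/53

24/89 24/53 -1500/4717 -24/53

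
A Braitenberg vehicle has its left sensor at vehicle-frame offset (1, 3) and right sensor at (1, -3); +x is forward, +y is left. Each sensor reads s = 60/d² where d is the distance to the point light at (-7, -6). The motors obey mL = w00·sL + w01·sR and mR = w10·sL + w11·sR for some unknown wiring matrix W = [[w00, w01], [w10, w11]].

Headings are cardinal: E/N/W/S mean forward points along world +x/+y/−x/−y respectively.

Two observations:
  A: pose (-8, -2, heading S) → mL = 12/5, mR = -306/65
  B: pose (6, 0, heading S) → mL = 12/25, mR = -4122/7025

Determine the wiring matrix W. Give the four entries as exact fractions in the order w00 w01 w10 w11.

obs A: pose=(-8,-2,S) → sL=60/13, sR=12/5, mL=12/5, mR=-306/65
obs B: pose=(6,0,S) → sL=60/281, sR=12/25, mL=12/25, mR=-4122/7025
sensor matrix S = [[60/13, 12/5], [60/281, 12/25]]; det S = 31104/18265
solve [mL_A; mL_B] = S·[w00; w01] and [mR_A; mR_B] = S·[w10; w11]:
  w00 = 0, w01 = 1, w10 = -1/2, w11 = -1

0 1 -1/2 -1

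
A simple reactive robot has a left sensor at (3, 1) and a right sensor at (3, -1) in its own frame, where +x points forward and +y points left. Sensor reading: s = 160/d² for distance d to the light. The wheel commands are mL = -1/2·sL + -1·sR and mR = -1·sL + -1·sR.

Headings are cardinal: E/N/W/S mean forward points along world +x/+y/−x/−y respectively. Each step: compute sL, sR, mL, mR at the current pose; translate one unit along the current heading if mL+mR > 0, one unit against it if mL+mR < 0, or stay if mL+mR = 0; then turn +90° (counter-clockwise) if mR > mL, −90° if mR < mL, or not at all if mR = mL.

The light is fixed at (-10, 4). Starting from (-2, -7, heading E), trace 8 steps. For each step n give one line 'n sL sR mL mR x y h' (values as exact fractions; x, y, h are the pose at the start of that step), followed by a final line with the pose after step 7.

0 160/221 32/53 -11312/11713 -15552/11713 -2 -7 E
1 8/13 20/29 -376/377 -492/377 -3 -7 S
2 160/137 160/97 -29680/13289 -37440/13289 -3 -6 W
3 80/49 16/13 -1304/637 -1824/637 -2 -6 N
4 160/221 32/53 -11312/11713 -15552/11713 -2 -7 E
5 8/13 20/29 -376/377 -492/377 -3 -7 S
6 160/137 160/97 -29680/13289 -37440/13289 -3 -6 W
7 80/49 16/13 -1304/637 -1824/637 -2 -6 N
final -2 -7 E

n=0: pose=(-2,-7,E); sL=160/221, sR=32/53; mL=-11312/11713, mR=-15552/11713; mL+mR=-26864/11713 → advance -1; mR−mL=-80/221 → turn -1·90°
n=1: pose=(-3,-7,S); sL=8/13, sR=20/29; mL=-376/377, mR=-492/377; mL+mR=-868/377 → advance -1; mR−mL=-4/13 → turn -1·90°
n=2: pose=(-3,-6,W); sL=160/137, sR=160/97; mL=-29680/13289, mR=-37440/13289; mL+mR=-67120/13289 → advance -1; mR−mL=-80/137 → turn -1·90°
n=3: pose=(-2,-6,N); sL=80/49, sR=16/13; mL=-1304/637, mR=-1824/637; mL+mR=-3128/637 → advance -1; mR−mL=-40/49 → turn -1·90°
n=4: pose=(-2,-7,E); sL=160/221, sR=32/53; mL=-11312/11713, mR=-15552/11713; mL+mR=-26864/11713 → advance -1; mR−mL=-80/221 → turn -1·90°
n=5: pose=(-3,-7,S); sL=8/13, sR=20/29; mL=-376/377, mR=-492/377; mL+mR=-868/377 → advance -1; mR−mL=-4/13 → turn -1·90°
n=6: pose=(-3,-6,W); sL=160/137, sR=160/97; mL=-29680/13289, mR=-37440/13289; mL+mR=-67120/13289 → advance -1; mR−mL=-80/137 → turn -1·90°
n=7: pose=(-2,-6,N); sL=80/49, sR=16/13; mL=-1304/637, mR=-1824/637; mL+mR=-3128/637 → advance -1; mR−mL=-40/49 → turn -1·90°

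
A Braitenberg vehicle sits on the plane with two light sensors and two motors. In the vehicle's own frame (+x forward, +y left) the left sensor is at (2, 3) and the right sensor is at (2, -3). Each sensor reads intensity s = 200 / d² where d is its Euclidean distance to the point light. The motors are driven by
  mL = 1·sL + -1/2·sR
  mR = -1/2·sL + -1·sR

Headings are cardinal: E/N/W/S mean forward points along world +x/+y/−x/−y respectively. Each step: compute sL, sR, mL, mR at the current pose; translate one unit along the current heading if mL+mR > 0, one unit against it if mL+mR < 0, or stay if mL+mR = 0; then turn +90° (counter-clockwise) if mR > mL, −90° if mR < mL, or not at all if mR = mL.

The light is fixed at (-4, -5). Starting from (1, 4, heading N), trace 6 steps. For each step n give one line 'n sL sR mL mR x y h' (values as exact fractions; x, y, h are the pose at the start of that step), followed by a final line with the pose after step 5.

n=0: pose=(1,4,N); sL=8/5, sR=40/37; mL=196/185, mR=-348/185; mL+mR=-152/185 → advance -1; mR−mL=-544/185 → turn -1·90°
n=1: pose=(1,3,E); sL=20/17, sR=100/37; mL=-110/629, mR=-2070/629; mL+mR=-2180/629 → advance -1; mR−mL=-1960/629 → turn -1·90°
n=2: pose=(0,3,S); sL=40/17, sR=200/37; mL=-220/629, mR=-4140/629; mL+mR=-4360/629 → advance -1; mR−mL=-3920/629 → turn -1·90°
n=3: pose=(0,4,W); sL=5, sR=50/37; mL=160/37, mR=-285/74; mL+mR=35/74 → advance +1; mR−mL=-605/74 → turn -1·90°
n=4: pose=(-1,4,N); sL=200/121, sR=200/157; mL=19300/18997, mR=-39900/18997; mL+mR=-20600/18997 → advance -1; mR−mL=-59200/18997 → turn -1·90°
n=5: pose=(-1,3,E); sL=100/73, sR=4; mL=-46/73, mR=-342/73; mL+mR=-388/73 → advance -1; mR−mL=-296/73 → turn -1·90°

0 8/5 40/37 196/185 -348/185 1 4 N
1 20/17 100/37 -110/629 -2070/629 1 3 E
2 40/17 200/37 -220/629 -4140/629 0 3 S
3 5 50/37 160/37 -285/74 0 4 W
4 200/121 200/157 19300/18997 -39900/18997 -1 4 N
5 100/73 4 -46/73 -342/73 -1 3 E
final -2 3 S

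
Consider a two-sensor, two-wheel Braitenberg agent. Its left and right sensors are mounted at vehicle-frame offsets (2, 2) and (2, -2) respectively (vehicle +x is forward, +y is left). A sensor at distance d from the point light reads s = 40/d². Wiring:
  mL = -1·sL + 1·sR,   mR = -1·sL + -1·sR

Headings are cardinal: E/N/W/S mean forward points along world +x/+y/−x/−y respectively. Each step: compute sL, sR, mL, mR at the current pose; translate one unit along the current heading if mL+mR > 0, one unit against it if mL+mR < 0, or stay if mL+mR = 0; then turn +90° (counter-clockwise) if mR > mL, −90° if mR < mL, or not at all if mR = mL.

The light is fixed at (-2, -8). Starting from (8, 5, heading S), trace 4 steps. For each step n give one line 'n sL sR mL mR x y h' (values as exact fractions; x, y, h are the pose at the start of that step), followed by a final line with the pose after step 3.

n=0: pose=(8,5,S); sL=8/53, sR=8/37; mL=128/1961, mR=-720/1961; mL+mR=-16/53 → advance -1; mR−mL=-16/37 → turn -1·90°
n=1: pose=(8,6,W); sL=5/26, sR=1/8; mL=-7/104, mR=-33/104; mL+mR=-5/13 → advance -1; mR−mL=-1/4 → turn -1·90°
n=2: pose=(9,6,N); sL=40/337, sR=8/85; mL=-704/28645, mR=-6096/28645; mL+mR=-80/337 → advance -1; mR−mL=-16/85 → turn -1·90°
n=3: pose=(9,5,E); sL=20/197, sR=4/29; mL=208/5713, mR=-1368/5713; mL+mR=-40/197 → advance -1; mR−mL=-8/29 → turn -1·90°

0 8/53 8/37 128/1961 -720/1961 8 5 S
1 5/26 1/8 -7/104 -33/104 8 6 W
2 40/337 8/85 -704/28645 -6096/28645 9 6 N
3 20/197 4/29 208/5713 -1368/5713 9 5 E
final 8 5 S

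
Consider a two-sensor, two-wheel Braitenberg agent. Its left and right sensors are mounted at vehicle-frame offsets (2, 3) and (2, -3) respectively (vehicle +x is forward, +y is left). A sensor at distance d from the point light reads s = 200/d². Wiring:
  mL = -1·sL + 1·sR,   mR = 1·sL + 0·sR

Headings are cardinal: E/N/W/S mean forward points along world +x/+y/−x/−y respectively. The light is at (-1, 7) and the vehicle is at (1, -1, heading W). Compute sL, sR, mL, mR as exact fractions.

200/121 8 768/121 200/121

left sensor world pos  = (-1, -4); dL² = 121
right sensor world pos = (-1, 2); dR² = 25
sL = 200/121 = 200/121
sR = 200/25 = 8
mL = -1·sL + 1·sR = 768/121
mR = 1·sL + 0·sR = 200/121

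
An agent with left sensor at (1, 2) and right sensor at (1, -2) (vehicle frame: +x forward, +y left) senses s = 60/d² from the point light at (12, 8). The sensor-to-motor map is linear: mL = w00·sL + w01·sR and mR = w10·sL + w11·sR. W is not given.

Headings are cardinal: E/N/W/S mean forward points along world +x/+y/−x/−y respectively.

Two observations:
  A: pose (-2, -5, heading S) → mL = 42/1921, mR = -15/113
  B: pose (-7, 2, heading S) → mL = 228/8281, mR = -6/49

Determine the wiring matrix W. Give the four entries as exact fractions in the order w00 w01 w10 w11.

obs A: pose=(-2,-5,S) → sL=3/17, sR=15/113, mL=42/1921, mR=-15/113
obs B: pose=(-7,2,S) → sL=30/169, sR=6/49, mL=228/8281, mR=-6/49
sensor matrix S = [[3/17, 15/113], [30/169, 6/49]]; det S = -31104/15907801
solve [mL_A; mL_B] = S·[w00; w01] and [mR_A; mR_B] = S·[w10; w11]:
  w00 = 1/2, w01 = -1/2, w10 = 0, w11 = -1

1/2 -1/2 0 -1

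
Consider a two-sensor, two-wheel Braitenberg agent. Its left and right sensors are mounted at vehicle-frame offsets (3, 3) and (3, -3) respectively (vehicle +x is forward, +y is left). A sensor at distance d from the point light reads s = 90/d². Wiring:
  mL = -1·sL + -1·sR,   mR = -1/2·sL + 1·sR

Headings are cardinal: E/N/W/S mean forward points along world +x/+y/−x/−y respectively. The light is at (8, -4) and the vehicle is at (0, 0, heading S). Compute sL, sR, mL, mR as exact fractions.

left sensor world pos  = (3, -3); dL² = 26
right sensor world pos = (-3, -3); dR² = 122
sL = 90/26 = 45/13
sR = 90/122 = 45/61
mL = -1·sL + -1·sR = -3330/793
mR = -1/2·sL + 1·sR = -1575/1586

45/13 45/61 -3330/793 -1575/1586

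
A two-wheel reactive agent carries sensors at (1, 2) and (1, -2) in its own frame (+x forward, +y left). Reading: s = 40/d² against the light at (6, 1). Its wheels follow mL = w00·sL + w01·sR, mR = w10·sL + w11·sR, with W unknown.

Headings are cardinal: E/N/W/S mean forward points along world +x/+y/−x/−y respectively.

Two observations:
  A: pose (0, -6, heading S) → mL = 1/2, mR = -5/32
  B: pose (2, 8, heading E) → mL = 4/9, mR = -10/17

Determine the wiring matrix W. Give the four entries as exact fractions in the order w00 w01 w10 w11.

1 0 0 -1/2

obs A: pose=(0,-6,S) → sL=1/2, sR=5/16, mL=1/2, mR=-5/32
obs B: pose=(2,8,E) → sL=4/9, sR=20/17, mL=4/9, mR=-10/17
sensor matrix S = [[1/2, 5/16], [4/9, 20/17]]; det S = 275/612
solve [mL_A; mL_B] = S·[w00; w01] and [mR_A; mR_B] = S·[w10; w11]:
  w00 = 1, w01 = 0, w10 = 0, w11 = -1/2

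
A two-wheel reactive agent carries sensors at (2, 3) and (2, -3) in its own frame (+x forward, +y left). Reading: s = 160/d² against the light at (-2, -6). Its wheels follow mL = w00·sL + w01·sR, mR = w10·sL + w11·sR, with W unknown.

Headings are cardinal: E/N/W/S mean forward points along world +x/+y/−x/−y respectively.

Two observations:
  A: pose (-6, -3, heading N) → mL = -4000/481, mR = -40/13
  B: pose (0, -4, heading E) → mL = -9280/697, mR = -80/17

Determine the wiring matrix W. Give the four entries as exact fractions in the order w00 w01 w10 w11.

-1 -1 0 -1/2

obs A: pose=(-6,-3,N) → sL=80/37, sR=80/13, mL=-4000/481, mR=-40/13
obs B: pose=(0,-4,E) → sL=160/41, sR=160/17, mL=-9280/697, mR=-80/17
sensor matrix S = [[80/37, 80/13], [160/41, 160/17]]; det S = -1228800/335257
solve [mL_A; mL_B] = S·[w00; w01] and [mR_A; mR_B] = S·[w10; w11]:
  w00 = -1, w01 = -1, w10 = 0, w11 = -1/2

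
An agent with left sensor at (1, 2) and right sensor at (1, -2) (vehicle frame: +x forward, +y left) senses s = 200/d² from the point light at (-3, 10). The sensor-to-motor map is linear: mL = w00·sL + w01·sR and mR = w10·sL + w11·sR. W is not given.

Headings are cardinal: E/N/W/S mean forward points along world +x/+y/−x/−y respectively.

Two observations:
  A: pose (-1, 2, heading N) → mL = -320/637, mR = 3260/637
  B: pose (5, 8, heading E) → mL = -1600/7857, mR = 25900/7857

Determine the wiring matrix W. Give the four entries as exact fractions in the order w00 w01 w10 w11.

-1/2 1/2 1/2 1

obs A: pose=(-1,2,N) → sL=200/49, sR=40/13, mL=-320/637, mR=3260/637
obs B: pose=(5,8,E) → sL=200/81, sR=200/97, mL=-1600/7857, mR=25900/7857
sensor matrix S = [[200/49, 40/13], [200/81, 200/97]]; det S = 4096000/5004909
solve [mL_A; mL_B] = S·[w00; w01] and [mR_A; mR_B] = S·[w10; w11]:
  w00 = -1/2, w01 = 1/2, w10 = 1/2, w11 = 1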